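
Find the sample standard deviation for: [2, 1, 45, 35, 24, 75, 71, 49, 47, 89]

29.5214

Step 1: Compute the mean: 43.8
Step 2: Sum of squared deviations from the mean: 7843.6
Step 3: Sample variance = 7843.6 / 9 = 871.5111
Step 4: Standard deviation = sqrt(871.5111) = 29.5214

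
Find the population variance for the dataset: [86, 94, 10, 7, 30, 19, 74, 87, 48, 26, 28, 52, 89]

967.3846

Step 1: Compute the mean: (86 + 94 + 10 + 7 + 30 + 19 + 74 + 87 + 48 + 26 + 28 + 52 + 89) / 13 = 50
Step 2: Compute squared deviations from the mean:
  (86 - 50)^2 = 1296
  (94 - 50)^2 = 1936
  (10 - 50)^2 = 1600
  (7 - 50)^2 = 1849
  (30 - 50)^2 = 400
  (19 - 50)^2 = 961
  (74 - 50)^2 = 576
  (87 - 50)^2 = 1369
  (48 - 50)^2 = 4
  (26 - 50)^2 = 576
  (28 - 50)^2 = 484
  (52 - 50)^2 = 4
  (89 - 50)^2 = 1521
Step 3: Sum of squared deviations = 12576
Step 4: Population variance = 12576 / 13 = 967.3846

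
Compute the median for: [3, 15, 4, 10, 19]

10

Step 1: Sort the data in ascending order: [3, 4, 10, 15, 19]
Step 2: The number of values is n = 5.
Step 3: Since n is odd, the median is the middle value at position 3: 10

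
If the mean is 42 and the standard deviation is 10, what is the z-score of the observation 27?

-1.5

Step 1: Recall the z-score formula: z = (x - mu) / sigma
Step 2: Substitute values: z = (27 - 42) / 10
Step 3: z = -15 / 10 = -1.5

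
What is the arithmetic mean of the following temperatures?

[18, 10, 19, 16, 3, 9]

12.5

Step 1: Sum all values: 18 + 10 + 19 + 16 + 3 + 9 = 75
Step 2: Count the number of values: n = 6
Step 3: Mean = sum / n = 75 / 6 = 12.5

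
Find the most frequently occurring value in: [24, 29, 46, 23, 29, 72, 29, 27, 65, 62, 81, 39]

29

Step 1: Count the frequency of each value:
  23: appears 1 time(s)
  24: appears 1 time(s)
  27: appears 1 time(s)
  29: appears 3 time(s)
  39: appears 1 time(s)
  46: appears 1 time(s)
  62: appears 1 time(s)
  65: appears 1 time(s)
  72: appears 1 time(s)
  81: appears 1 time(s)
Step 2: The value 29 appears most frequently (3 times).
Step 3: Mode = 29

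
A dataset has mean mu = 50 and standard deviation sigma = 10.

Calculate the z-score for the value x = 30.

-2

Step 1: Recall the z-score formula: z = (x - mu) / sigma
Step 2: Substitute values: z = (30 - 50) / 10
Step 3: z = -20 / 10 = -2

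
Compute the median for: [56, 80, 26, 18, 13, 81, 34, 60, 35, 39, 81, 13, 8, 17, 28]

34

Step 1: Sort the data in ascending order: [8, 13, 13, 17, 18, 26, 28, 34, 35, 39, 56, 60, 80, 81, 81]
Step 2: The number of values is n = 15.
Step 3: Since n is odd, the median is the middle value at position 8: 34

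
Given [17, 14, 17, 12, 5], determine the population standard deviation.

4.4272

Step 1: Compute the mean: 13
Step 2: Sum of squared deviations from the mean: 98
Step 3: Population variance = 98 / 5 = 19.6
Step 4: Standard deviation = sqrt(19.6) = 4.4272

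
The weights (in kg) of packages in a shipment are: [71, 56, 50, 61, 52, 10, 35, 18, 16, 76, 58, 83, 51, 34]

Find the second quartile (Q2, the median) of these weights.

51.5

Step 1: Sort the data: [10, 16, 18, 34, 35, 50, 51, 52, 56, 58, 61, 71, 76, 83]
Step 2: n = 14
Step 3: Q2 is the median. Since n is even, it is the average of the values at positions 7 and 8:
  Q2 = (51 + 52) / 2 = 51.5
Step 4: Q2 = 51.5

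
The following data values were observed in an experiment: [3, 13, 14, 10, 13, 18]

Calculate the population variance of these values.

21.1389

Step 1: Compute the mean: (3 + 13 + 14 + 10 + 13 + 18) / 6 = 11.8333
Step 2: Compute squared deviations from the mean:
  (3 - 11.8333)^2 = 78.0278
  (13 - 11.8333)^2 = 1.3611
  (14 - 11.8333)^2 = 4.6944
  (10 - 11.8333)^2 = 3.3611
  (13 - 11.8333)^2 = 1.3611
  (18 - 11.8333)^2 = 38.0278
Step 3: Sum of squared deviations = 126.8333
Step 4: Population variance = 126.8333 / 6 = 21.1389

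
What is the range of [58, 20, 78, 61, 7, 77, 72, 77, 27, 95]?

88

Step 1: Identify the maximum value: max = 95
Step 2: Identify the minimum value: min = 7
Step 3: Range = max - min = 95 - 7 = 88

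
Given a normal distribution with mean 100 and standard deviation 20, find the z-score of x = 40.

-3

Step 1: Recall the z-score formula: z = (x - mu) / sigma
Step 2: Substitute values: z = (40 - 100) / 20
Step 3: z = -60 / 20 = -3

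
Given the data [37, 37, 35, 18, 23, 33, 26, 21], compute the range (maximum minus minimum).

19

Step 1: Identify the maximum value: max = 37
Step 2: Identify the minimum value: min = 18
Step 3: Range = max - min = 37 - 18 = 19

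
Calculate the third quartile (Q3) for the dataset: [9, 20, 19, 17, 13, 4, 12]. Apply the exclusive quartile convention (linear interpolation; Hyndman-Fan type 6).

19

Step 1: Sort the data: [4, 9, 12, 13, 17, 19, 20]
Step 2: n = 7
Step 3: Using the exclusive quartile method:
  Q1 = 9
  Q2 (median) = 13
  Q3 = 19
  IQR = Q3 - Q1 = 19 - 9 = 10
Step 4: Q3 = 19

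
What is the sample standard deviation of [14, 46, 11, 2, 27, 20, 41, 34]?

15.3524

Step 1: Compute the mean: 24.375
Step 2: Sum of squared deviations from the mean: 1649.875
Step 3: Sample variance = 1649.875 / 7 = 235.6964
Step 4: Standard deviation = sqrt(235.6964) = 15.3524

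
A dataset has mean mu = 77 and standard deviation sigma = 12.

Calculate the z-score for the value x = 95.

1.5

Step 1: Recall the z-score formula: z = (x - mu) / sigma
Step 2: Substitute values: z = (95 - 77) / 12
Step 3: z = 18 / 12 = 1.5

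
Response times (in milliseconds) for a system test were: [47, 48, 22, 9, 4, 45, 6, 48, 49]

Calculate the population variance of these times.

363.6543

Step 1: Compute the mean: (47 + 48 + 22 + 9 + 4 + 45 + 6 + 48 + 49) / 9 = 30.8889
Step 2: Compute squared deviations from the mean:
  (47 - 30.8889)^2 = 259.5679
  (48 - 30.8889)^2 = 292.7901
  (22 - 30.8889)^2 = 79.0123
  (9 - 30.8889)^2 = 479.1235
  (4 - 30.8889)^2 = 723.0123
  (45 - 30.8889)^2 = 199.1235
  (6 - 30.8889)^2 = 619.4568
  (48 - 30.8889)^2 = 292.7901
  (49 - 30.8889)^2 = 328.0123
Step 3: Sum of squared deviations = 3272.8889
Step 4: Population variance = 3272.8889 / 9 = 363.6543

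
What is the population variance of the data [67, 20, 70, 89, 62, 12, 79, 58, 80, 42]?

594.29

Step 1: Compute the mean: (67 + 20 + 70 + 89 + 62 + 12 + 79 + 58 + 80 + 42) / 10 = 57.9
Step 2: Compute squared deviations from the mean:
  (67 - 57.9)^2 = 82.81
  (20 - 57.9)^2 = 1436.41
  (70 - 57.9)^2 = 146.41
  (89 - 57.9)^2 = 967.21
  (62 - 57.9)^2 = 16.81
  (12 - 57.9)^2 = 2106.81
  (79 - 57.9)^2 = 445.21
  (58 - 57.9)^2 = 0.01
  (80 - 57.9)^2 = 488.41
  (42 - 57.9)^2 = 252.81
Step 3: Sum of squared deviations = 5942.9
Step 4: Population variance = 5942.9 / 10 = 594.29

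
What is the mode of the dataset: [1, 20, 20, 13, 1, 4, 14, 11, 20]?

20

Step 1: Count the frequency of each value:
  1: appears 2 time(s)
  4: appears 1 time(s)
  11: appears 1 time(s)
  13: appears 1 time(s)
  14: appears 1 time(s)
  20: appears 3 time(s)
Step 2: The value 20 appears most frequently (3 times).
Step 3: Mode = 20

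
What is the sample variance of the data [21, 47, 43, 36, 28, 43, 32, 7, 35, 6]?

209.0667

Step 1: Compute the mean: (21 + 47 + 43 + 36 + 28 + 43 + 32 + 7 + 35 + 6) / 10 = 29.8
Step 2: Compute squared deviations from the mean:
  (21 - 29.8)^2 = 77.44
  (47 - 29.8)^2 = 295.84
  (43 - 29.8)^2 = 174.24
  (36 - 29.8)^2 = 38.44
  (28 - 29.8)^2 = 3.24
  (43 - 29.8)^2 = 174.24
  (32 - 29.8)^2 = 4.84
  (7 - 29.8)^2 = 519.84
  (35 - 29.8)^2 = 27.04
  (6 - 29.8)^2 = 566.44
Step 3: Sum of squared deviations = 1881.6
Step 4: Sample variance = 1881.6 / 9 = 209.0667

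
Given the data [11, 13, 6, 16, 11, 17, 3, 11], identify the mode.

11

Step 1: Count the frequency of each value:
  3: appears 1 time(s)
  6: appears 1 time(s)
  11: appears 3 time(s)
  13: appears 1 time(s)
  16: appears 1 time(s)
  17: appears 1 time(s)
Step 2: The value 11 appears most frequently (3 times).
Step 3: Mode = 11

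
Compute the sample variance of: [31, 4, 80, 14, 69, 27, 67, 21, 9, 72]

859.3778

Step 1: Compute the mean: (31 + 4 + 80 + 14 + 69 + 27 + 67 + 21 + 9 + 72) / 10 = 39.4
Step 2: Compute squared deviations from the mean:
  (31 - 39.4)^2 = 70.56
  (4 - 39.4)^2 = 1253.16
  (80 - 39.4)^2 = 1648.36
  (14 - 39.4)^2 = 645.16
  (69 - 39.4)^2 = 876.16
  (27 - 39.4)^2 = 153.76
  (67 - 39.4)^2 = 761.76
  (21 - 39.4)^2 = 338.56
  (9 - 39.4)^2 = 924.16
  (72 - 39.4)^2 = 1062.76
Step 3: Sum of squared deviations = 7734.4
Step 4: Sample variance = 7734.4 / 9 = 859.3778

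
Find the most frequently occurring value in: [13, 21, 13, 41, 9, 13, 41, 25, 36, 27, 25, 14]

13

Step 1: Count the frequency of each value:
  9: appears 1 time(s)
  13: appears 3 time(s)
  14: appears 1 time(s)
  21: appears 1 time(s)
  25: appears 2 time(s)
  27: appears 1 time(s)
  36: appears 1 time(s)
  41: appears 2 time(s)
Step 2: The value 13 appears most frequently (3 times).
Step 3: Mode = 13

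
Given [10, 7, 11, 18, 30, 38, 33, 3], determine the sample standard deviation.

13.2207

Step 1: Compute the mean: 18.75
Step 2: Sum of squared deviations from the mean: 1223.5
Step 3: Sample variance = 1223.5 / 7 = 174.7857
Step 4: Standard deviation = sqrt(174.7857) = 13.2207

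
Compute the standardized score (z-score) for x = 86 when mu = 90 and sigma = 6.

-0.6667

Step 1: Recall the z-score formula: z = (x - mu) / sigma
Step 2: Substitute values: z = (86 - 90) / 6
Step 3: z = -4 / 6 = -0.6667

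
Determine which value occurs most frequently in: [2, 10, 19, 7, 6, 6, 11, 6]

6

Step 1: Count the frequency of each value:
  2: appears 1 time(s)
  6: appears 3 time(s)
  7: appears 1 time(s)
  10: appears 1 time(s)
  11: appears 1 time(s)
  19: appears 1 time(s)
Step 2: The value 6 appears most frequently (3 times).
Step 3: Mode = 6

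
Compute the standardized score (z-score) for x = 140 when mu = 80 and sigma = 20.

3

Step 1: Recall the z-score formula: z = (x - mu) / sigma
Step 2: Substitute values: z = (140 - 80) / 20
Step 3: z = 60 / 20 = 3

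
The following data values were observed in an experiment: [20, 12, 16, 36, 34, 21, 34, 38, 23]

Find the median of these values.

23

Step 1: Sort the data in ascending order: [12, 16, 20, 21, 23, 34, 34, 36, 38]
Step 2: The number of values is n = 9.
Step 3: Since n is odd, the median is the middle value at position 5: 23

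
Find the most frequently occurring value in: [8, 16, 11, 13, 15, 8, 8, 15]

8

Step 1: Count the frequency of each value:
  8: appears 3 time(s)
  11: appears 1 time(s)
  13: appears 1 time(s)
  15: appears 2 time(s)
  16: appears 1 time(s)
Step 2: The value 8 appears most frequently (3 times).
Step 3: Mode = 8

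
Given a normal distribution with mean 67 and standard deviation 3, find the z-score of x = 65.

-0.6667

Step 1: Recall the z-score formula: z = (x - mu) / sigma
Step 2: Substitute values: z = (65 - 67) / 3
Step 3: z = -2 / 3 = -0.6667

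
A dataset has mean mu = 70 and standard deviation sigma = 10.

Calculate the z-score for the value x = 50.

-2

Step 1: Recall the z-score formula: z = (x - mu) / sigma
Step 2: Substitute values: z = (50 - 70) / 10
Step 3: z = -20 / 10 = -2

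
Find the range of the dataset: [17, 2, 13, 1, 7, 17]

16

Step 1: Identify the maximum value: max = 17
Step 2: Identify the minimum value: min = 1
Step 3: Range = max - min = 17 - 1 = 16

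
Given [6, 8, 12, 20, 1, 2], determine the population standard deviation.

6.4399

Step 1: Compute the mean: 8.1667
Step 2: Sum of squared deviations from the mean: 248.8333
Step 3: Population variance = 248.8333 / 6 = 41.4722
Step 4: Standard deviation = sqrt(41.4722) = 6.4399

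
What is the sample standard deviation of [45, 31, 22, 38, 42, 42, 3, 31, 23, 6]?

14.7878

Step 1: Compute the mean: 28.3
Step 2: Sum of squared deviations from the mean: 1968.1
Step 3: Sample variance = 1968.1 / 9 = 218.6778
Step 4: Standard deviation = sqrt(218.6778) = 14.7878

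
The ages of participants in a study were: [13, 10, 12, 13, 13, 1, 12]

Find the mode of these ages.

13

Step 1: Count the frequency of each value:
  1: appears 1 time(s)
  10: appears 1 time(s)
  12: appears 2 time(s)
  13: appears 3 time(s)
Step 2: The value 13 appears most frequently (3 times).
Step 3: Mode = 13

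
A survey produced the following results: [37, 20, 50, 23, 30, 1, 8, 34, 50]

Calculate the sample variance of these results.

288.3611

Step 1: Compute the mean: (37 + 20 + 50 + 23 + 30 + 1 + 8 + 34 + 50) / 9 = 28.1111
Step 2: Compute squared deviations from the mean:
  (37 - 28.1111)^2 = 79.0123
  (20 - 28.1111)^2 = 65.7901
  (50 - 28.1111)^2 = 479.1235
  (23 - 28.1111)^2 = 26.1235
  (30 - 28.1111)^2 = 3.5679
  (1 - 28.1111)^2 = 735.0123
  (8 - 28.1111)^2 = 404.4568
  (34 - 28.1111)^2 = 34.679
  (50 - 28.1111)^2 = 479.1235
Step 3: Sum of squared deviations = 2306.8889
Step 4: Sample variance = 2306.8889 / 8 = 288.3611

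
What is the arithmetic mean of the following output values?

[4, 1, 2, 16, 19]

8.4

Step 1: Sum all values: 4 + 1 + 2 + 16 + 19 = 42
Step 2: Count the number of values: n = 5
Step 3: Mean = sum / n = 42 / 5 = 8.4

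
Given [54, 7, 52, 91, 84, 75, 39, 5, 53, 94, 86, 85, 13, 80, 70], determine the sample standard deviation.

30.8712

Step 1: Compute the mean: 59.2
Step 2: Sum of squared deviations from the mean: 13342.4
Step 3: Sample variance = 13342.4 / 14 = 953.0286
Step 4: Standard deviation = sqrt(953.0286) = 30.8712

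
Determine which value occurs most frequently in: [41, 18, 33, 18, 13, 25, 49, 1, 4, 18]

18

Step 1: Count the frequency of each value:
  1: appears 1 time(s)
  4: appears 1 time(s)
  13: appears 1 time(s)
  18: appears 3 time(s)
  25: appears 1 time(s)
  33: appears 1 time(s)
  41: appears 1 time(s)
  49: appears 1 time(s)
Step 2: The value 18 appears most frequently (3 times).
Step 3: Mode = 18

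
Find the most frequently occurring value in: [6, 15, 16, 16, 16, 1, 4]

16

Step 1: Count the frequency of each value:
  1: appears 1 time(s)
  4: appears 1 time(s)
  6: appears 1 time(s)
  15: appears 1 time(s)
  16: appears 3 time(s)
Step 2: The value 16 appears most frequently (3 times).
Step 3: Mode = 16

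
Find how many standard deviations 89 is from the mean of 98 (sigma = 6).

-1.5

Step 1: Recall the z-score formula: z = (x - mu) / sigma
Step 2: Substitute values: z = (89 - 98) / 6
Step 3: z = -9 / 6 = -1.5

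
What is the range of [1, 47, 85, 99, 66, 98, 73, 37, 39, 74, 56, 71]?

98

Step 1: Identify the maximum value: max = 99
Step 2: Identify the minimum value: min = 1
Step 3: Range = max - min = 99 - 1 = 98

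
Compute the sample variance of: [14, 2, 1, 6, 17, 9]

41.3667

Step 1: Compute the mean: (14 + 2 + 1 + 6 + 17 + 9) / 6 = 8.1667
Step 2: Compute squared deviations from the mean:
  (14 - 8.1667)^2 = 34.0278
  (2 - 8.1667)^2 = 38.0278
  (1 - 8.1667)^2 = 51.3611
  (6 - 8.1667)^2 = 4.6944
  (17 - 8.1667)^2 = 78.0278
  (9 - 8.1667)^2 = 0.6944
Step 3: Sum of squared deviations = 206.8333
Step 4: Sample variance = 206.8333 / 5 = 41.3667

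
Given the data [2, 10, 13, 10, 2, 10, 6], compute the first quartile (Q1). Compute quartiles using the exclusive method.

2

Step 1: Sort the data: [2, 2, 6, 10, 10, 10, 13]
Step 2: n = 7
Step 3: Using the exclusive quartile method:
  Q1 = 2
  Q2 (median) = 10
  Q3 = 10
  IQR = Q3 - Q1 = 10 - 2 = 8
Step 4: Q1 = 2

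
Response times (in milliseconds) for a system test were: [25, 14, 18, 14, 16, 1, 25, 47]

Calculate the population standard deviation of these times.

12.4097

Step 1: Compute the mean: 20
Step 2: Sum of squared deviations from the mean: 1232
Step 3: Population variance = 1232 / 8 = 154
Step 4: Standard deviation = sqrt(154) = 12.4097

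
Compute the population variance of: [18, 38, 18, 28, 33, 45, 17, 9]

131.9375

Step 1: Compute the mean: (18 + 38 + 18 + 28 + 33 + 45 + 17 + 9) / 8 = 25.75
Step 2: Compute squared deviations from the mean:
  (18 - 25.75)^2 = 60.0625
  (38 - 25.75)^2 = 150.0625
  (18 - 25.75)^2 = 60.0625
  (28 - 25.75)^2 = 5.0625
  (33 - 25.75)^2 = 52.5625
  (45 - 25.75)^2 = 370.5625
  (17 - 25.75)^2 = 76.5625
  (9 - 25.75)^2 = 280.5625
Step 3: Sum of squared deviations = 1055.5
Step 4: Population variance = 1055.5 / 8 = 131.9375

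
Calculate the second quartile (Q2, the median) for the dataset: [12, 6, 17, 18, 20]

17

Step 1: Sort the data: [6, 12, 17, 18, 20]
Step 2: n = 5
Step 3: Q2 is the median. Since n is odd, it is the middle value at position 3: 17
Step 4: Q2 = 17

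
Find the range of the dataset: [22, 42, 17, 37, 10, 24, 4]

38

Step 1: Identify the maximum value: max = 42
Step 2: Identify the minimum value: min = 4
Step 3: Range = max - min = 42 - 4 = 38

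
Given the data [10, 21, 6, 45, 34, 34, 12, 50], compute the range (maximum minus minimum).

44

Step 1: Identify the maximum value: max = 50
Step 2: Identify the minimum value: min = 6
Step 3: Range = max - min = 50 - 6 = 44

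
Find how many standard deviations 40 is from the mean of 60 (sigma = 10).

-2

Step 1: Recall the z-score formula: z = (x - mu) / sigma
Step 2: Substitute values: z = (40 - 60) / 10
Step 3: z = -20 / 10 = -2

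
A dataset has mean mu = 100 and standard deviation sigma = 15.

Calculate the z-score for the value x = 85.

-1

Step 1: Recall the z-score formula: z = (x - mu) / sigma
Step 2: Substitute values: z = (85 - 100) / 15
Step 3: z = -15 / 15 = -1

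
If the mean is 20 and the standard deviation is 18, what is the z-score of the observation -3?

-1.2778

Step 1: Recall the z-score formula: z = (x - mu) / sigma
Step 2: Substitute values: z = (-3 - 20) / 18
Step 3: z = -23 / 18 = -1.2778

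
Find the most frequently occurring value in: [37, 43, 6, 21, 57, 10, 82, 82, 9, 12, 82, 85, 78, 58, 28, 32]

82

Step 1: Count the frequency of each value:
  6: appears 1 time(s)
  9: appears 1 time(s)
  10: appears 1 time(s)
  12: appears 1 time(s)
  21: appears 1 time(s)
  28: appears 1 time(s)
  32: appears 1 time(s)
  37: appears 1 time(s)
  43: appears 1 time(s)
  57: appears 1 time(s)
  58: appears 1 time(s)
  78: appears 1 time(s)
  82: appears 3 time(s)
  85: appears 1 time(s)
Step 2: The value 82 appears most frequently (3 times).
Step 3: Mode = 82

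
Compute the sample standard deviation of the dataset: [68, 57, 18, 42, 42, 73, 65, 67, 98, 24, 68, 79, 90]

23.7762

Step 1: Compute the mean: 60.8462
Step 2: Sum of squared deviations from the mean: 6783.6923
Step 3: Sample variance = 6783.6923 / 12 = 565.3077
Step 4: Standard deviation = sqrt(565.3077) = 23.7762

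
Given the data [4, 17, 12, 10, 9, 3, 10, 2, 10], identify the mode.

10

Step 1: Count the frequency of each value:
  2: appears 1 time(s)
  3: appears 1 time(s)
  4: appears 1 time(s)
  9: appears 1 time(s)
  10: appears 3 time(s)
  12: appears 1 time(s)
  17: appears 1 time(s)
Step 2: The value 10 appears most frequently (3 times).
Step 3: Mode = 10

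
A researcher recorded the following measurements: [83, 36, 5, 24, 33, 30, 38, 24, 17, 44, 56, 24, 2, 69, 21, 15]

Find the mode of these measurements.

24

Step 1: Count the frequency of each value:
  2: appears 1 time(s)
  5: appears 1 time(s)
  15: appears 1 time(s)
  17: appears 1 time(s)
  21: appears 1 time(s)
  24: appears 3 time(s)
  30: appears 1 time(s)
  33: appears 1 time(s)
  36: appears 1 time(s)
  38: appears 1 time(s)
  44: appears 1 time(s)
  56: appears 1 time(s)
  69: appears 1 time(s)
  83: appears 1 time(s)
Step 2: The value 24 appears most frequently (3 times).
Step 3: Mode = 24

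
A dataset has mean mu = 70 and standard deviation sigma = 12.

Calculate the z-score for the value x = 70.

0

Step 1: Recall the z-score formula: z = (x - mu) / sigma
Step 2: Substitute values: z = (70 - 70) / 12
Step 3: z = 0 / 12 = 0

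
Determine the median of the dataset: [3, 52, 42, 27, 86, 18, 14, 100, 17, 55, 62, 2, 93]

42

Step 1: Sort the data in ascending order: [2, 3, 14, 17, 18, 27, 42, 52, 55, 62, 86, 93, 100]
Step 2: The number of values is n = 13.
Step 3: Since n is odd, the median is the middle value at position 7: 42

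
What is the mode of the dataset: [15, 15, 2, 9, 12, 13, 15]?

15

Step 1: Count the frequency of each value:
  2: appears 1 time(s)
  9: appears 1 time(s)
  12: appears 1 time(s)
  13: appears 1 time(s)
  15: appears 3 time(s)
Step 2: The value 15 appears most frequently (3 times).
Step 3: Mode = 15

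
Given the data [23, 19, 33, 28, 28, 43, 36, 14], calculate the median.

28

Step 1: Sort the data in ascending order: [14, 19, 23, 28, 28, 33, 36, 43]
Step 2: The number of values is n = 8.
Step 3: Since n is even, the median is the average of positions 4 and 5:
  Median = (28 + 28) / 2 = 28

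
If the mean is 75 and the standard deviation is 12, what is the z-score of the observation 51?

-2

Step 1: Recall the z-score formula: z = (x - mu) / sigma
Step 2: Substitute values: z = (51 - 75) / 12
Step 3: z = -24 / 12 = -2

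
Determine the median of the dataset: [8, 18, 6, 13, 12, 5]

10

Step 1: Sort the data in ascending order: [5, 6, 8, 12, 13, 18]
Step 2: The number of values is n = 6.
Step 3: Since n is even, the median is the average of positions 3 and 4:
  Median = (8 + 12) / 2 = 10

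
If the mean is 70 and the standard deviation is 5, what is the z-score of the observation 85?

3

Step 1: Recall the z-score formula: z = (x - mu) / sigma
Step 2: Substitute values: z = (85 - 70) / 5
Step 3: z = 15 / 5 = 3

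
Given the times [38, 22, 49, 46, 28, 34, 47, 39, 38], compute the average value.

37.8889

Step 1: Sum all values: 38 + 22 + 49 + 46 + 28 + 34 + 47 + 39 + 38 = 341
Step 2: Count the number of values: n = 9
Step 3: Mean = sum / n = 341 / 9 = 37.8889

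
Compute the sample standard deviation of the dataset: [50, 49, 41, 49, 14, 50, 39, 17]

14.8991

Step 1: Compute the mean: 38.625
Step 2: Sum of squared deviations from the mean: 1553.875
Step 3: Sample variance = 1553.875 / 7 = 221.9821
Step 4: Standard deviation = sqrt(221.9821) = 14.8991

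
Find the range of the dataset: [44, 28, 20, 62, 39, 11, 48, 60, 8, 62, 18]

54

Step 1: Identify the maximum value: max = 62
Step 2: Identify the minimum value: min = 8
Step 3: Range = max - min = 62 - 8 = 54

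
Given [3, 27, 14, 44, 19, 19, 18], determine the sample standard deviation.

12.6076

Step 1: Compute the mean: 20.5714
Step 2: Sum of squared deviations from the mean: 953.7143
Step 3: Sample variance = 953.7143 / 6 = 158.9524
Step 4: Standard deviation = sqrt(158.9524) = 12.6076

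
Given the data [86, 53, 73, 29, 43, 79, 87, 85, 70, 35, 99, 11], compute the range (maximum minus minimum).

88

Step 1: Identify the maximum value: max = 99
Step 2: Identify the minimum value: min = 11
Step 3: Range = max - min = 99 - 11 = 88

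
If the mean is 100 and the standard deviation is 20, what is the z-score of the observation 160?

3

Step 1: Recall the z-score formula: z = (x - mu) / sigma
Step 2: Substitute values: z = (160 - 100) / 20
Step 3: z = 60 / 20 = 3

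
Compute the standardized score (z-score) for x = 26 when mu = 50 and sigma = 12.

-2

Step 1: Recall the z-score formula: z = (x - mu) / sigma
Step 2: Substitute values: z = (26 - 50) / 12
Step 3: z = -24 / 12 = -2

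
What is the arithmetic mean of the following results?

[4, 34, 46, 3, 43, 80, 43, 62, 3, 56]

37.4

Step 1: Sum all values: 4 + 34 + 46 + 3 + 43 + 80 + 43 + 62 + 3 + 56 = 374
Step 2: Count the number of values: n = 10
Step 3: Mean = sum / n = 374 / 10 = 37.4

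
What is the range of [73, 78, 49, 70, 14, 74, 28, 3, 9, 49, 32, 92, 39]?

89

Step 1: Identify the maximum value: max = 92
Step 2: Identify the minimum value: min = 3
Step 3: Range = max - min = 92 - 3 = 89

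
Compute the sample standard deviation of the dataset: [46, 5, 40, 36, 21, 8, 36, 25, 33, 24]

13.4181

Step 1: Compute the mean: 27.4
Step 2: Sum of squared deviations from the mean: 1620.4
Step 3: Sample variance = 1620.4 / 9 = 180.0444
Step 4: Standard deviation = sqrt(180.0444) = 13.4181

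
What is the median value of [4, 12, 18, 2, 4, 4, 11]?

4

Step 1: Sort the data in ascending order: [2, 4, 4, 4, 11, 12, 18]
Step 2: The number of values is n = 7.
Step 3: Since n is odd, the median is the middle value at position 4: 4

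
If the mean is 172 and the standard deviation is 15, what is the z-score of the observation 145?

-1.8

Step 1: Recall the z-score formula: z = (x - mu) / sigma
Step 2: Substitute values: z = (145 - 172) / 15
Step 3: z = -27 / 15 = -1.8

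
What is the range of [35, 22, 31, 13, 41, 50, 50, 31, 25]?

37

Step 1: Identify the maximum value: max = 50
Step 2: Identify the minimum value: min = 13
Step 3: Range = max - min = 50 - 13 = 37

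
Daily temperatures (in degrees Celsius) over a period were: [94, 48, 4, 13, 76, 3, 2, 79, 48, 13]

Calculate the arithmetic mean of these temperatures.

38

Step 1: Sum all values: 94 + 48 + 4 + 13 + 76 + 3 + 2 + 79 + 48 + 13 = 380
Step 2: Count the number of values: n = 10
Step 3: Mean = sum / n = 380 / 10 = 38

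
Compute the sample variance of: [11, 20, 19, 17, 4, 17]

37.0667

Step 1: Compute the mean: (11 + 20 + 19 + 17 + 4 + 17) / 6 = 14.6667
Step 2: Compute squared deviations from the mean:
  (11 - 14.6667)^2 = 13.4444
  (20 - 14.6667)^2 = 28.4444
  (19 - 14.6667)^2 = 18.7778
  (17 - 14.6667)^2 = 5.4444
  (4 - 14.6667)^2 = 113.7778
  (17 - 14.6667)^2 = 5.4444
Step 3: Sum of squared deviations = 185.3333
Step 4: Sample variance = 185.3333 / 5 = 37.0667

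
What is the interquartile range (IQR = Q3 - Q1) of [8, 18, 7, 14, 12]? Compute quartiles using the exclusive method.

8.5

Step 1: Sort the data: [7, 8, 12, 14, 18]
Step 2: n = 5
Step 3: Using the exclusive quartile method:
  Q1 = 7.5
  Q2 (median) = 12
  Q3 = 16
  IQR = Q3 - Q1 = 16 - 7.5 = 8.5
Step 4: IQR = 8.5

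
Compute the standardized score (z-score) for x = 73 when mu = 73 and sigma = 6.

0

Step 1: Recall the z-score formula: z = (x - mu) / sigma
Step 2: Substitute values: z = (73 - 73) / 6
Step 3: z = 0 / 6 = 0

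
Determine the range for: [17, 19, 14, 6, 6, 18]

13

Step 1: Identify the maximum value: max = 19
Step 2: Identify the minimum value: min = 6
Step 3: Range = max - min = 19 - 6 = 13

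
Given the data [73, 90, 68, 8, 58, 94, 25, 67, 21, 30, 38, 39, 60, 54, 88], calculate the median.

58

Step 1: Sort the data in ascending order: [8, 21, 25, 30, 38, 39, 54, 58, 60, 67, 68, 73, 88, 90, 94]
Step 2: The number of values is n = 15.
Step 3: Since n is odd, the median is the middle value at position 8: 58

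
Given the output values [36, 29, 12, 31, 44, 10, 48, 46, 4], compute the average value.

28.8889

Step 1: Sum all values: 36 + 29 + 12 + 31 + 44 + 10 + 48 + 46 + 4 = 260
Step 2: Count the number of values: n = 9
Step 3: Mean = sum / n = 260 / 9 = 28.8889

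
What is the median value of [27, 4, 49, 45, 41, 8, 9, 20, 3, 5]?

14.5

Step 1: Sort the data in ascending order: [3, 4, 5, 8, 9, 20, 27, 41, 45, 49]
Step 2: The number of values is n = 10.
Step 3: Since n is even, the median is the average of positions 5 and 6:
  Median = (9 + 20) / 2 = 14.5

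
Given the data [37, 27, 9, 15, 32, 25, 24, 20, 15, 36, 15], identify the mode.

15

Step 1: Count the frequency of each value:
  9: appears 1 time(s)
  15: appears 3 time(s)
  20: appears 1 time(s)
  24: appears 1 time(s)
  25: appears 1 time(s)
  27: appears 1 time(s)
  32: appears 1 time(s)
  36: appears 1 time(s)
  37: appears 1 time(s)
Step 2: The value 15 appears most frequently (3 times).
Step 3: Mode = 15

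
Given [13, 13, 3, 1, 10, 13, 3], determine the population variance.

25.4286

Step 1: Compute the mean: (13 + 13 + 3 + 1 + 10 + 13 + 3) / 7 = 8
Step 2: Compute squared deviations from the mean:
  (13 - 8)^2 = 25
  (13 - 8)^2 = 25
  (3 - 8)^2 = 25
  (1 - 8)^2 = 49
  (10 - 8)^2 = 4
  (13 - 8)^2 = 25
  (3 - 8)^2 = 25
Step 3: Sum of squared deviations = 178
Step 4: Population variance = 178 / 7 = 25.4286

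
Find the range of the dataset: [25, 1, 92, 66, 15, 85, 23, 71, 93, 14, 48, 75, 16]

92

Step 1: Identify the maximum value: max = 93
Step 2: Identify the minimum value: min = 1
Step 3: Range = max - min = 93 - 1 = 92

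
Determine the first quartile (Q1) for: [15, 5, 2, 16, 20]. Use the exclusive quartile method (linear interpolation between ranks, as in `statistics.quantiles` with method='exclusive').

3.5

Step 1: Sort the data: [2, 5, 15, 16, 20]
Step 2: n = 5
Step 3: Using the exclusive quartile method:
  Q1 = 3.5
  Q2 (median) = 15
  Q3 = 18
  IQR = Q3 - Q1 = 18 - 3.5 = 14.5
Step 4: Q1 = 3.5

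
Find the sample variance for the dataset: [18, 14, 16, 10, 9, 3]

29.8667

Step 1: Compute the mean: (18 + 14 + 16 + 10 + 9 + 3) / 6 = 11.6667
Step 2: Compute squared deviations from the mean:
  (18 - 11.6667)^2 = 40.1111
  (14 - 11.6667)^2 = 5.4444
  (16 - 11.6667)^2 = 18.7778
  (10 - 11.6667)^2 = 2.7778
  (9 - 11.6667)^2 = 7.1111
  (3 - 11.6667)^2 = 75.1111
Step 3: Sum of squared deviations = 149.3333
Step 4: Sample variance = 149.3333 / 5 = 29.8667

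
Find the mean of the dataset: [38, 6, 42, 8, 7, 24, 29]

22

Step 1: Sum all values: 38 + 6 + 42 + 8 + 7 + 24 + 29 = 154
Step 2: Count the number of values: n = 7
Step 3: Mean = sum / n = 154 / 7 = 22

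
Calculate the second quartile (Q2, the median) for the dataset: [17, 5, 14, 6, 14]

14

Step 1: Sort the data: [5, 6, 14, 14, 17]
Step 2: n = 5
Step 3: Q2 is the median. Since n is odd, it is the middle value at position 3: 14
Step 4: Q2 = 14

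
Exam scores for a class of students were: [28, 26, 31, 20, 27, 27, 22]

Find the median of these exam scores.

27

Step 1: Sort the data in ascending order: [20, 22, 26, 27, 27, 28, 31]
Step 2: The number of values is n = 7.
Step 3: Since n is odd, the median is the middle value at position 4: 27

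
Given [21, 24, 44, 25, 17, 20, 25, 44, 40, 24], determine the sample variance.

104.2667

Step 1: Compute the mean: (21 + 24 + 44 + 25 + 17 + 20 + 25 + 44 + 40 + 24) / 10 = 28.4
Step 2: Compute squared deviations from the mean:
  (21 - 28.4)^2 = 54.76
  (24 - 28.4)^2 = 19.36
  (44 - 28.4)^2 = 243.36
  (25 - 28.4)^2 = 11.56
  (17 - 28.4)^2 = 129.96
  (20 - 28.4)^2 = 70.56
  (25 - 28.4)^2 = 11.56
  (44 - 28.4)^2 = 243.36
  (40 - 28.4)^2 = 134.56
  (24 - 28.4)^2 = 19.36
Step 3: Sum of squared deviations = 938.4
Step 4: Sample variance = 938.4 / 9 = 104.2667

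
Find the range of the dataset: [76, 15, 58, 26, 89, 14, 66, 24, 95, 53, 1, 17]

94

Step 1: Identify the maximum value: max = 95
Step 2: Identify the minimum value: min = 1
Step 3: Range = max - min = 95 - 1 = 94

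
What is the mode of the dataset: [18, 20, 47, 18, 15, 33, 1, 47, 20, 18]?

18

Step 1: Count the frequency of each value:
  1: appears 1 time(s)
  15: appears 1 time(s)
  18: appears 3 time(s)
  20: appears 2 time(s)
  33: appears 1 time(s)
  47: appears 2 time(s)
Step 2: The value 18 appears most frequently (3 times).
Step 3: Mode = 18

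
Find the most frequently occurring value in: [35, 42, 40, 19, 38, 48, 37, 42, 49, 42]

42

Step 1: Count the frequency of each value:
  19: appears 1 time(s)
  35: appears 1 time(s)
  37: appears 1 time(s)
  38: appears 1 time(s)
  40: appears 1 time(s)
  42: appears 3 time(s)
  48: appears 1 time(s)
  49: appears 1 time(s)
Step 2: The value 42 appears most frequently (3 times).
Step 3: Mode = 42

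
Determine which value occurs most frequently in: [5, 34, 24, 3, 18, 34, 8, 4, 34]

34

Step 1: Count the frequency of each value:
  3: appears 1 time(s)
  4: appears 1 time(s)
  5: appears 1 time(s)
  8: appears 1 time(s)
  18: appears 1 time(s)
  24: appears 1 time(s)
  34: appears 3 time(s)
Step 2: The value 34 appears most frequently (3 times).
Step 3: Mode = 34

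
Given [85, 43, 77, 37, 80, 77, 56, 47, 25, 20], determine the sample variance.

572.2333

Step 1: Compute the mean: (85 + 43 + 77 + 37 + 80 + 77 + 56 + 47 + 25 + 20) / 10 = 54.7
Step 2: Compute squared deviations from the mean:
  (85 - 54.7)^2 = 918.09
  (43 - 54.7)^2 = 136.89
  (77 - 54.7)^2 = 497.29
  (37 - 54.7)^2 = 313.29
  (80 - 54.7)^2 = 640.09
  (77 - 54.7)^2 = 497.29
  (56 - 54.7)^2 = 1.69
  (47 - 54.7)^2 = 59.29
  (25 - 54.7)^2 = 882.09
  (20 - 54.7)^2 = 1204.09
Step 3: Sum of squared deviations = 5150.1
Step 4: Sample variance = 5150.1 / 9 = 572.2333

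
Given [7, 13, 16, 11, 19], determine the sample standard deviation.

4.6043

Step 1: Compute the mean: 13.2
Step 2: Sum of squared deviations from the mean: 84.8
Step 3: Sample variance = 84.8 / 4 = 21.2
Step 4: Standard deviation = sqrt(21.2) = 4.6043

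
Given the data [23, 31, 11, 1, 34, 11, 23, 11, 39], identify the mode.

11

Step 1: Count the frequency of each value:
  1: appears 1 time(s)
  11: appears 3 time(s)
  23: appears 2 time(s)
  31: appears 1 time(s)
  34: appears 1 time(s)
  39: appears 1 time(s)
Step 2: The value 11 appears most frequently (3 times).
Step 3: Mode = 11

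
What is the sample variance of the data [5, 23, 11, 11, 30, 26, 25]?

90.9048

Step 1: Compute the mean: (5 + 23 + 11 + 11 + 30 + 26 + 25) / 7 = 18.7143
Step 2: Compute squared deviations from the mean:
  (5 - 18.7143)^2 = 188.0816
  (23 - 18.7143)^2 = 18.3673
  (11 - 18.7143)^2 = 59.5102
  (11 - 18.7143)^2 = 59.5102
  (30 - 18.7143)^2 = 127.3673
  (26 - 18.7143)^2 = 53.0816
  (25 - 18.7143)^2 = 39.5102
Step 3: Sum of squared deviations = 545.4286
Step 4: Sample variance = 545.4286 / 6 = 90.9048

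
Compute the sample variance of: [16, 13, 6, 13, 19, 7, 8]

23.9048

Step 1: Compute the mean: (16 + 13 + 6 + 13 + 19 + 7 + 8) / 7 = 11.7143
Step 2: Compute squared deviations from the mean:
  (16 - 11.7143)^2 = 18.3673
  (13 - 11.7143)^2 = 1.6531
  (6 - 11.7143)^2 = 32.6531
  (13 - 11.7143)^2 = 1.6531
  (19 - 11.7143)^2 = 53.0816
  (7 - 11.7143)^2 = 22.2245
  (8 - 11.7143)^2 = 13.7959
Step 3: Sum of squared deviations = 143.4286
Step 4: Sample variance = 143.4286 / 6 = 23.9048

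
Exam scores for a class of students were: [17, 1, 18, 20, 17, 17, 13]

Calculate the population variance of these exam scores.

35.0612

Step 1: Compute the mean: (17 + 1 + 18 + 20 + 17 + 17 + 13) / 7 = 14.7143
Step 2: Compute squared deviations from the mean:
  (17 - 14.7143)^2 = 5.2245
  (1 - 14.7143)^2 = 188.0816
  (18 - 14.7143)^2 = 10.7959
  (20 - 14.7143)^2 = 27.9388
  (17 - 14.7143)^2 = 5.2245
  (17 - 14.7143)^2 = 5.2245
  (13 - 14.7143)^2 = 2.9388
Step 3: Sum of squared deviations = 245.4286
Step 4: Population variance = 245.4286 / 7 = 35.0612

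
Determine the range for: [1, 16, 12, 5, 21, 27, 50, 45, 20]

49

Step 1: Identify the maximum value: max = 50
Step 2: Identify the minimum value: min = 1
Step 3: Range = max - min = 50 - 1 = 49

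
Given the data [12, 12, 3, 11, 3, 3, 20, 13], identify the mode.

3

Step 1: Count the frequency of each value:
  3: appears 3 time(s)
  11: appears 1 time(s)
  12: appears 2 time(s)
  13: appears 1 time(s)
  20: appears 1 time(s)
Step 2: The value 3 appears most frequently (3 times).
Step 3: Mode = 3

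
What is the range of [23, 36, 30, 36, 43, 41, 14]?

29

Step 1: Identify the maximum value: max = 43
Step 2: Identify the minimum value: min = 14
Step 3: Range = max - min = 43 - 14 = 29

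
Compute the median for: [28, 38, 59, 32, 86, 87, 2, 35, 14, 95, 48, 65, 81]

48

Step 1: Sort the data in ascending order: [2, 14, 28, 32, 35, 38, 48, 59, 65, 81, 86, 87, 95]
Step 2: The number of values is n = 13.
Step 3: Since n is odd, the median is the middle value at position 7: 48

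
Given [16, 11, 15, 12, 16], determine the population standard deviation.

2.0976

Step 1: Compute the mean: 14
Step 2: Sum of squared deviations from the mean: 22
Step 3: Population variance = 22 / 5 = 4.4
Step 4: Standard deviation = sqrt(4.4) = 2.0976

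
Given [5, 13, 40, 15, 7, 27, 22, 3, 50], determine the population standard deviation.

15.31

Step 1: Compute the mean: 20.2222
Step 2: Sum of squared deviations from the mean: 2109.5556
Step 3: Population variance = 2109.5556 / 9 = 234.3951
Step 4: Standard deviation = sqrt(234.3951) = 15.31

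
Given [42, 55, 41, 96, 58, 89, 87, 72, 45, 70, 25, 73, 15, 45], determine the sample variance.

587.7637

Step 1: Compute the mean: (42 + 55 + 41 + 96 + 58 + 89 + 87 + 72 + 45 + 70 + 25 + 73 + 15 + 45) / 14 = 58.0714
Step 2: Compute squared deviations from the mean:
  (42 - 58.0714)^2 = 258.2908
  (55 - 58.0714)^2 = 9.4337
  (41 - 58.0714)^2 = 291.4337
  (96 - 58.0714)^2 = 1438.5765
  (58 - 58.0714)^2 = 0.0051
  (89 - 58.0714)^2 = 956.5765
  (87 - 58.0714)^2 = 836.8622
  (72 - 58.0714)^2 = 194.0051
  (45 - 58.0714)^2 = 170.8622
  (70 - 58.0714)^2 = 142.2908
  (25 - 58.0714)^2 = 1093.7194
  (73 - 58.0714)^2 = 222.8622
  (15 - 58.0714)^2 = 1855.148
  (45 - 58.0714)^2 = 170.8622
Step 3: Sum of squared deviations = 7640.9286
Step 4: Sample variance = 7640.9286 / 13 = 587.7637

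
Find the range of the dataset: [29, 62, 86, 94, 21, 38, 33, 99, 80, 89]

78

Step 1: Identify the maximum value: max = 99
Step 2: Identify the minimum value: min = 21
Step 3: Range = max - min = 99 - 21 = 78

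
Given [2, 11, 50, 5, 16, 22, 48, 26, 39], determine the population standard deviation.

16.8721

Step 1: Compute the mean: 24.3333
Step 2: Sum of squared deviations from the mean: 2562
Step 3: Population variance = 2562 / 9 = 284.6667
Step 4: Standard deviation = sqrt(284.6667) = 16.8721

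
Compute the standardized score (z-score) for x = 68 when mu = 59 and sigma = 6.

1.5

Step 1: Recall the z-score formula: z = (x - mu) / sigma
Step 2: Substitute values: z = (68 - 59) / 6
Step 3: z = 9 / 6 = 1.5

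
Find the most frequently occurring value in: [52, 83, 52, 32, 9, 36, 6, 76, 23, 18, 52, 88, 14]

52

Step 1: Count the frequency of each value:
  6: appears 1 time(s)
  9: appears 1 time(s)
  14: appears 1 time(s)
  18: appears 1 time(s)
  23: appears 1 time(s)
  32: appears 1 time(s)
  36: appears 1 time(s)
  52: appears 3 time(s)
  76: appears 1 time(s)
  83: appears 1 time(s)
  88: appears 1 time(s)
Step 2: The value 52 appears most frequently (3 times).
Step 3: Mode = 52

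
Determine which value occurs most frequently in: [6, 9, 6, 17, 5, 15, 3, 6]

6

Step 1: Count the frequency of each value:
  3: appears 1 time(s)
  5: appears 1 time(s)
  6: appears 3 time(s)
  9: appears 1 time(s)
  15: appears 1 time(s)
  17: appears 1 time(s)
Step 2: The value 6 appears most frequently (3 times).
Step 3: Mode = 6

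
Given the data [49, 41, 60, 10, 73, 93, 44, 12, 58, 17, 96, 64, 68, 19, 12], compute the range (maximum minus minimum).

86

Step 1: Identify the maximum value: max = 96
Step 2: Identify the minimum value: min = 10
Step 3: Range = max - min = 96 - 10 = 86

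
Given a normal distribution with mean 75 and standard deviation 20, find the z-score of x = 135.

3

Step 1: Recall the z-score formula: z = (x - mu) / sigma
Step 2: Substitute values: z = (135 - 75) / 20
Step 3: z = 60 / 20 = 3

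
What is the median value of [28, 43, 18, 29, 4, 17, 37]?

28

Step 1: Sort the data in ascending order: [4, 17, 18, 28, 29, 37, 43]
Step 2: The number of values is n = 7.
Step 3: Since n is odd, the median is the middle value at position 4: 28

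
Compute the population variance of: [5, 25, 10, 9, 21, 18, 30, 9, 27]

74.5432

Step 1: Compute the mean: (5 + 25 + 10 + 9 + 21 + 18 + 30 + 9 + 27) / 9 = 17.1111
Step 2: Compute squared deviations from the mean:
  (5 - 17.1111)^2 = 146.679
  (25 - 17.1111)^2 = 62.2346
  (10 - 17.1111)^2 = 50.5679
  (9 - 17.1111)^2 = 65.7901
  (21 - 17.1111)^2 = 15.1235
  (18 - 17.1111)^2 = 0.7901
  (30 - 17.1111)^2 = 166.1235
  (9 - 17.1111)^2 = 65.7901
  (27 - 17.1111)^2 = 97.7901
Step 3: Sum of squared deviations = 670.8889
Step 4: Population variance = 670.8889 / 9 = 74.5432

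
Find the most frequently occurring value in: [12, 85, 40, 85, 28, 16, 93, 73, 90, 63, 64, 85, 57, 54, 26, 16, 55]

85

Step 1: Count the frequency of each value:
  12: appears 1 time(s)
  16: appears 2 time(s)
  26: appears 1 time(s)
  28: appears 1 time(s)
  40: appears 1 time(s)
  54: appears 1 time(s)
  55: appears 1 time(s)
  57: appears 1 time(s)
  63: appears 1 time(s)
  64: appears 1 time(s)
  73: appears 1 time(s)
  85: appears 3 time(s)
  90: appears 1 time(s)
  93: appears 1 time(s)
Step 2: The value 85 appears most frequently (3 times).
Step 3: Mode = 85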